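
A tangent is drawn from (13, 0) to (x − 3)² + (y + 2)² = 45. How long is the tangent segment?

√59

With centre O = (3, −2), |OP|² = 104 and r² = 45.
Power of the point: PT² = |PO|² − r² = 59, so PT = √59.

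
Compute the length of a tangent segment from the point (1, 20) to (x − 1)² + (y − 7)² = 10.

√159

The centre is (1, 7) and r = √10. The square of the distance from P to the centre is 0 + 169 = 169.
Power of the point: PT² = |PO|² − r² = 159, so PT = √159.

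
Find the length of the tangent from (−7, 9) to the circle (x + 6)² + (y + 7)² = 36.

With centre O = (−6, −7), |OP|² = 257 and r² = 36.
The tangent meets the radius at right angles, so tangent² = |PO|² − r² = 257 − 36 = 221.

√221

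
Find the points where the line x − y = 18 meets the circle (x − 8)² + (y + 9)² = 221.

(−2, −20) and (19, 1)

Substitute y = x − 18:
2x² − 34x − 76 = 0  ⟹  x² − 17x − 38 = 0
x = 19 or x = −2, giving (19, 1) and (−2, −20).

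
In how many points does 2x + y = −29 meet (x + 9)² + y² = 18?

0

Substituting the line into the circle gives 5x² + 134x + 904 = 0.
Discriminant = (134)² − 4·5·(904) = −124 < 0.
No real roots: the line does not meet the circle.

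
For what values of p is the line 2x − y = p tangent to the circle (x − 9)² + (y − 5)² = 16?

p = 13 ± 4√5

For a tangent, require d(centre, line) = r = 4.
|2·9 − 1·5 − p| / √5 = 4
|p − (13)| = 4√5.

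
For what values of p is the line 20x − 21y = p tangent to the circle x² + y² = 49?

Tangency holds when the distance from the centre (0, 0) to the line equals the radius 7:
|20·0 − 21·0 − p| / √841 = 7
|p| = 7·29, so p = 203 or p = −203.

p = −203 or p = 203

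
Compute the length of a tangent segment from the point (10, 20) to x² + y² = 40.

Centre (0, 0), r² = 40. |PO|² = (10)² + (20)² = 500.
The tangent meets the radius at right angles, so tangent² = |PO|² − r² = 500 − 40 = 460.

2√115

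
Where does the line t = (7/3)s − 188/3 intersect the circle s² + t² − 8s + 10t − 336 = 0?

Express t = (−188 + 7s)/3 and substitute into the circle:
58s² − 2494s + 26680 = 0  ⟹  s² − 43s + 460 = 0
s = 23 or s = 20, giving (23, −9) and (20, −16).

(20, −16) and (23, −9)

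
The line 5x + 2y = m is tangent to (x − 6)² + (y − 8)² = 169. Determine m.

For a tangent, require d(centre, line) = r = 13.
|5·6 + 2·8 − m| / √29 = 13
|m − (46)| = 13√29.

m = 46 ± 13√29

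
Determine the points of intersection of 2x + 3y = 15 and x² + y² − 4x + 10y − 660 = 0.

(−15, 15) and (27, −13)

From the line, y = (15 − 2x)/3. Substituting:
13x² − 156x − 5265 = 0  ⟹  x² − 12x − 405 = 0
x = 27 or x = −15, giving (27, −13) and (−15, 15).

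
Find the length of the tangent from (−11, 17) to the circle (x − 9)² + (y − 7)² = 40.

Centre (9, 7), r² = 40. |PO|² = (−20)² + (10)² = 500.
Power of the point: PT² = |PO|² − r² = 460, so PT = 2√115.

2√115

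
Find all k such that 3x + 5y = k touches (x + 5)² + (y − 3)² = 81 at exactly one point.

For a tangent, require d(centre, line) = r = 9.
|3·(−5) + 5·3 − k| / √34 = 9
|k| = 9√34.

k = ±9√34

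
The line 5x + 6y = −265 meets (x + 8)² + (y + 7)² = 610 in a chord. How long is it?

2√61

Express y = (−265 − 5x)/6 and substitute into the circle:
61x² + 2806x + 30073 = 0  ⟹  x² + 46x + 493 = 0
x = −17 or x = −29, giving (−17, −30) and (−29, −20).
Chord length = distance between (−17, −30) and (−29, −20) = √244 = 2√61.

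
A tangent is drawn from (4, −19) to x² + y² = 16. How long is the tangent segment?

The centre is (0, 0) and r = 4. The square of the distance from P to the centre is 16 + 361 = 377.
By the tangent–radius right angle, tangent length = √(|PO|² − r²) = √361 = 19.

19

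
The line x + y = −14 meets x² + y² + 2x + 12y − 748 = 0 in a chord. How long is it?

39√2

Centre (−1, −6), r² = 785. Perpendicular distance d from centre to line = |7| / √2 = 7/√2.
Half the chord is √(r² − d²) = √(1521/2), so the full chord is 39√2.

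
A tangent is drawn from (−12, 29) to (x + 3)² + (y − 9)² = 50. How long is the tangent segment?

With centre O = (−3, 9), |OP|² = 481 and r² = 50.
By the tangent–radius right angle, tangent length = √(|PO|² − r²) = √431.

√431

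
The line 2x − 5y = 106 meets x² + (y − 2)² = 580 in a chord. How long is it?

Express y = (−106 + 2x)/5 and substitute into the circle:
29x² − 464x − 1044 = 0  ⟹  x² − 16x − 36 = 0
x = 18 or x = −2, giving (18, −14) and (−2, −22).
|(18, −14) − (−2, −22)| = √((20)² + (8)²) = 4√29.

4√29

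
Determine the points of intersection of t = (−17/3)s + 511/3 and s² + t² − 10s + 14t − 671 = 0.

(29, 6) and (32, −11)

Substitute t = (511 − 17s)/3:
298s² − 18178s + 276544 = 0  ⟹  s² − 61s + 928 = 0
s = 32 or s = 29, giving (32, −11) and (29, 6).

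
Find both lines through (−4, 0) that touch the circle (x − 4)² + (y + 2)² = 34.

3x − 5y = −12 and 5x + 3y = −20

Let a tangent through (−4, 0) have slope m. Its distance from (4, −2) must equal √34:
[m·(8) − (−2)]² = 34(m² + 1)
15m² + 16m − 15 = 0, so m = 3/5 or m = −5/3.
Through (−4, 0) these give 3x − 5y = −12 and 5x + 3y = −20.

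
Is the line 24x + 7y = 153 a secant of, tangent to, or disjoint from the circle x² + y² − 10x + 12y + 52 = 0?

tangent

d² = (24·5 + 7·(−6) − (153))²/625 = 9; r² = 9.
Since d² = r², the line is tangent.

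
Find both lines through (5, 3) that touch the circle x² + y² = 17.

4x − y = 17 and x + 4y = 17

Write the tangent as mx − y + (3 − m·(5)) = 0 and set its distance from the centre to √17:
[m·(−5) − (−3)]² = 17(m² + 1)
4m² − 15m − 4 = 0, so m = 4 or m = −1/4.
Through (5, 3) these give 4x − y = 17 and x + 4y = 17.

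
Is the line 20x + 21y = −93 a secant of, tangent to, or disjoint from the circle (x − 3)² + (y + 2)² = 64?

Substituting the line into the circle gives 841x² − 606x − 21654 = 0.
Discriminant = (−606)² − 4·841·(−21654) = 73211292 > 0.
Two real roots: the line is a secant.

secant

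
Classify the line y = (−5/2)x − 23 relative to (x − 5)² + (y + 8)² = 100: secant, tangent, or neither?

Centre (5, −8), r² = 100. Distance² from centre to line = (55)²/29 = 3025/29.
Since d² > r², the line lies outside the circle.

neither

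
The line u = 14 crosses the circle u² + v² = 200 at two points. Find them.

(14, −2) and (14, 2)

The line gives u = 14. Substituting into the circle:
v² − 4 = 0
v = 2 or v = −2, giving (14, 2) and (14, −2).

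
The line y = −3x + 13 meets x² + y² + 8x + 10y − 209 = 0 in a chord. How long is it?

Centre (−4, −5), r² = 250. Perpendicular distance d from centre to line = |−30| / √10 = 30/√10.
Half the chord is √(r² − d²) = √(160), so the full chord is 8√10.

8√10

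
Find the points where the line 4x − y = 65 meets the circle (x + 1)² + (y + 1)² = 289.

(14, −9) and (16, −1)

From the line, y = 4x − 65. Substituting:
17x² − 510x + 3808 = 0  ⟹  x² − 30x + 224 = 0
x = 16 or x = 14, giving (16, −1) and (14, −9).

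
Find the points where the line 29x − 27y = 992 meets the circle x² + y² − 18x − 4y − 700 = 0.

Express y = (−992 + 29x)/27 and substitute into the circle:
1570x² − 73790x + 580900 = 0  ⟹  x² − 47x + 370 = 0
x = 37 or x = 10, giving (37, 3) and (10, −26).

(10, −26) and (37, 3)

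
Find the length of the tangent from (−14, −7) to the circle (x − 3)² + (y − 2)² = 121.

Centre (3, 2), r² = 121. |PO|² = (−17)² + (−9)² = 370.
The tangent meets the radius at right angles, so tangent² = |PO|² − r² = 370 − 121 = 249.

√249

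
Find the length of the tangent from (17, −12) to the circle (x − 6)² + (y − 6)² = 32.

Centre (6, 6), r² = 32. |PO|² = (11)² + (−18)² = 445.
By the tangent–radius right angle, tangent length = √(|PO|² − r²) = √413.

√413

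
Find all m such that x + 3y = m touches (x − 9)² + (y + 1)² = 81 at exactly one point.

Tangency holds when the distance from the centre (9, −1) to the line equals the radius 9:
|1·9 + 3·(−1) − m| / √10 = 9
|m − (6)| = 9√10.

m = 6 ± 9√10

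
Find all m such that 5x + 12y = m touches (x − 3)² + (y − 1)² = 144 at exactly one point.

m = −129 or m = 183

The line touches the circle iff its distance from (3, 1) is 12:
|5·3 + 12·1 − m| / √169 = 12
|m − (27)| = 12·13, so m = 183 or m = −129.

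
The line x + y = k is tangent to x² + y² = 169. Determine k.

The line touches the circle iff its distance from (0, 0) is 13:
|1·0 + 1·0 − k| / √2 = 13
|k| = 13√2.

k = ±13√2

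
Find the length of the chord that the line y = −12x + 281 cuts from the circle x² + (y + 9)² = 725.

Express y = −12x + 281 and substitute into the circle:
145x² − 6960x + 83375 = 0  ⟹  x² − 48x + 575 = 0
x = 25 or x = 23, giving (25, −19) and (23, 5).
|(25, −19) − (23, 5)| = √((2)² + (−24)²) = 2√145.

2√145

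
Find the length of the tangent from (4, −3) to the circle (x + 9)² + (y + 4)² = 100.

√70

The centre is (−9, −4) and r = 10. The square of the distance from P to the centre is 169 + 1 = 170.
By the tangent–radius right angle, tangent length = √(|PO|² − r²) = √70.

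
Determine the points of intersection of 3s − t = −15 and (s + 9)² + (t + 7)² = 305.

(−13, −24) and (−2, 9)

Express t = 3s + 15 and substitute into the circle:
10s² + 150s + 260 = 0  ⟹  s² + 15s + 26 = 0
s = −2 or s = −13, giving (−2, 9) and (−13, −24).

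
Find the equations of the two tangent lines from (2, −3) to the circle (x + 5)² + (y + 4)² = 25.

Write the tangent as mx − y + (−3 − m·(2)) = 0 and set its distance from the centre to 5:
(−7m − (−1))² = 25(m² + 1)
12m² − 7m − 12 = 0, so m = 4/3 or m = −3/4.
Through (2, −3) these give 4x − 3y = 17 and 3x + 4y = −6.

4x − 3y = 17 and 3x + 4y = −6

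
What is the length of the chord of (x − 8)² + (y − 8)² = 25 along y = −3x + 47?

√10

Express y = −3x + 47 and substitute into the circle:
10x² − 250x + 1560 = 0  ⟹  x² − 25x + 156 = 0
x = 13 or x = 12, giving (13, 8) and (12, 11).
|(13, 8) − (12, 11)| = √((1)² + (−3)²) = √10.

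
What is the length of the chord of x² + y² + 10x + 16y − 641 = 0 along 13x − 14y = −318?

2√365

Centre (−5, −8), r² = 730. Perpendicular distance d from centre to line = |365| / √365 = 365/√365.
Half the chord is √(r² − d²) = √(365), so the full chord is 2√365.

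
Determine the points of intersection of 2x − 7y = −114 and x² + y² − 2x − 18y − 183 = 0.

(−15, 12) and (13, 20)

Substitute y = (114 + 2x)/7:
53x² + 106x − 10335 = 0  ⟹  x² + 2x − 195 = 0
x = 13 or x = −15, giving (13, 20) and (−15, 12).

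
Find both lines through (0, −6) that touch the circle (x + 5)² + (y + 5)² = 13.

3x + 2y = −12 and 2x − 3y = 18

Let a tangent through (0, −6) have slope m. Its distance from (−5, −5) must equal √13:
[m·(−5) − (1)]² = 13(m² + 1)
6m² + 5m − 6 = 0, so m = −3/2 or m = 2/3.
With m = −3/2: 3x + 2y = −12. With m = 2/3: 2x − 3y = 18.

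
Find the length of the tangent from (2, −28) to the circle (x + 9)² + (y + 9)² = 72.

√410

The centre is (−9, −9) and r = 6√2. The square of the distance from P to the centre is 121 + 361 = 482.
The tangent meets the radius at right angles, so tangent² = |PO|² − r² = 482 − 72 = 410.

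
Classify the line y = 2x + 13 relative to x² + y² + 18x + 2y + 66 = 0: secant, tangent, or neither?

secant

Substituting the line into the circle gives 5x² + 74x + 261 = 0.
Δ = 5476 − 5220 = 256.
Two real roots: the line is a secant.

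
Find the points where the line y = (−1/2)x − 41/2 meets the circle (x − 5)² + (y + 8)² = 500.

(−17, −12) and (15, −28)

From the line, y = (−41 − x)/2. Substituting:
5x² + 10x − 1275 = 0  ⟹  x² + 2x − 255 = 0
x = 15 or x = −17, giving (15, −28) and (−17, −12).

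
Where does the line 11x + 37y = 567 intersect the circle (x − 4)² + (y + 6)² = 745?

(−9, 18) and (28, 7)

Substitute y = (567 − 11x)/37:
1490x² − 28310x − 375480 = 0  ⟹  x² − 19x − 252 = 0
x = 28 or x = −9, giving (28, 7) and (−9, 18).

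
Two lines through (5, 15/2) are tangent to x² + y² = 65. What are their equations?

A line y − (15/2) = m(x − (5)) is tangent when its distance from (0, 0) is √65:
[m·(−5) − (−15/2)]² = 65(m² + 1)
32m² + 60m + 7 = 0, so m = −1/8 or m = −7/4.
Through (5, 15/2) these give x + 8y = 65 and 7x + 4y = 65.

x + 8y = 65 and 7x + 4y = 65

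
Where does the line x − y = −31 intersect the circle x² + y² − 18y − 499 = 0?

Substitute y = x + 31:
2x² + 44x − 96 = 0  ⟹  x² + 22x − 48 = 0
x = 2 or x = −24, giving (2, 33) and (−24, 7).

(−24, 7) and (2, 33)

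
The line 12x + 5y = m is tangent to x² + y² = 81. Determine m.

The line touches the circle iff its distance from (0, 0) is 9:
|12·0 + 5·0 − m| / √169 = 9
|m| = 9·13, so m = 117 or m = −117.

m = −117 or m = 117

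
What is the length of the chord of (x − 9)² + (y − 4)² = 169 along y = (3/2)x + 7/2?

6√13

Centre (9, 4), r² = 169. Perpendicular distance d from centre to line = |26| / √13 = 26/√13.
Chord = 2√(r² − d²) = 2·√(117) = 6√13.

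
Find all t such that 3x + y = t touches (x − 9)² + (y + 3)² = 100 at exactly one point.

The line touches the circle iff its distance from (9, −3) is 10:
|3·9 + 1·(−3) − t| / √10 = 10
|t − (24)| = 10√10.

t = 24 ± 10√10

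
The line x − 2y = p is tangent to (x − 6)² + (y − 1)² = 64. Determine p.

p = 4 ± 8√5

For a tangent, require d(centre, line) = r = 8.
|1·6 − 2·1 − p| / √5 = 8
|p − (4)| = 8√5.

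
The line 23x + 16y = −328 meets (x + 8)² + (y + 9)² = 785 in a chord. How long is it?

2√785

The distance from (−8, −9) to the line is 0/√785, and r² = 785.
Chord = 2√(r² − d²) = 2·√(785) = 2√785.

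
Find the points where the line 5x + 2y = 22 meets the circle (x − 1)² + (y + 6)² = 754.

(−4, 21) and (16, −29)

Substitute y = (22 − 5x)/2:
29x² − 348x − 1856 = 0  ⟹  x² − 12x − 64 = 0
x = 16 or x = −4, giving (16, −29) and (−4, 21).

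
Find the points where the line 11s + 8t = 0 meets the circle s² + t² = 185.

Express t = (−11s)/8 and substitute into the circle:
185s² − 11840 = 0  ⟹  s² − 64 = 0
s = 8 or s = −8, giving (8, −11) and (−8, 11).

(−8, 11) and (8, −11)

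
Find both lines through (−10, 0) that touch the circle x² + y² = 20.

Write the tangent as mx − y + (0 − m·(−10)) = 0 and set its distance from the centre to 2√5:
(10m − (0))² = 20(m² + 1)
4m² − 1 = 0, so m = −1/2 or m = 1/2.
With m = −1/2: x + 2y = −10. With m = 1/2: x − 2y = −10.

x + 2y = −10 and x − 2y = −10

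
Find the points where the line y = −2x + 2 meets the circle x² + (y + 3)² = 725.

Substitute y = −2x + 2:
5x² − 20x − 700 = 0  ⟹  x² − 4x − 140 = 0
x = 14 or x = −10, giving (14, −26) and (−10, 22).

(−10, 22) and (14, −26)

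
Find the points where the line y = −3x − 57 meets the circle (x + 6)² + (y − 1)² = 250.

From the line, y = −3x − 57. Substituting:
10x² + 360x + 3150 = 0  ⟹  x² + 36x + 315 = 0
x = −15 or x = −21, giving (−15, −12) and (−21, 6).

(−21, 6) and (−15, −12)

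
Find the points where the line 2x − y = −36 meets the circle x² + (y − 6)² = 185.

(−13, 10) and (−11, 14)

Substitute y = 2x + 36:
5x² + 120x + 715 = 0  ⟹  x² + 24x + 143 = 0
x = −11 or x = −13, giving (−11, 14) and (−13, 10).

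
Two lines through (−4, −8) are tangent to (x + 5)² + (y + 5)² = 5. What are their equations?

x + 2y = −20 and 2x − y = 0

Write the tangent as mx − y + (−8 − m·(−4)) = 0 and set its distance from the centre to √5:
(−1m − (3))² = 5(m² + 1)
2m² − 3m − 2 = 0, so m = −1/2 or m = 2.
Through (−4, −8) these give x + 2y = −20 and 2x − y = 0.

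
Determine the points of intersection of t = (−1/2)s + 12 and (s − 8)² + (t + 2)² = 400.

Express t = (24 − s)/2 and substitute into the circle:
5s² − 120s − 560 = 0  ⟹  s² − 24s − 112 = 0
s = 28 or s = −4, giving (28, −2) and (−4, 14).

(−4, 14) and (28, −2)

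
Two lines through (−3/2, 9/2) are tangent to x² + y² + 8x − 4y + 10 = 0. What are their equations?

x + 3y = 12 and 3x + y = 0

Write the tangent as mx − y + (9/2 − m·(−3/2)) = 0 and set its distance from the centre to √10:
[m·(−5/2) − (−5/2)]² = 10(m² + 1)
3m² + 10m + 3 = 0, so m = −1/3 or m = −3.
With m = −1/3: x + 3y = 12. With m = −3: 3x + y = 0.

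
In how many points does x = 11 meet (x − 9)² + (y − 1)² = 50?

Substituting the line into the circle gives y² − 2y − 45 = 0.
Δ = 4 − (−180) = 184.
Two real roots: the line is a secant.

2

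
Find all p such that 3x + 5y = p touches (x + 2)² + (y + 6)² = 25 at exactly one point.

p = −36 ± 5√34

Tangency holds when the distance from the centre (−2, −6) to the line equals the radius 5:
|3·(−2) + 5·(−6) − p| / √34 = 5
|p − (−36)| = 5√34.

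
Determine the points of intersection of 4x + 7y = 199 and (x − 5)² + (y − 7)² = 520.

(−1, 29) and (27, 13)

From the line, y = (199 − 4x)/7. Substituting:
65x² − 1690x − 1755 = 0  ⟹  x² − 26x − 27 = 0
x = 27 or x = −1, giving (27, 13) and (−1, 29).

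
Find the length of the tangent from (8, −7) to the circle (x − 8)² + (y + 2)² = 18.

√7

Centre (8, −2), r² = 18. |PO|² = (0)² + (−5)² = 25.
Power of the point: PT² = |PO|² − r² = 7, so PT = √7.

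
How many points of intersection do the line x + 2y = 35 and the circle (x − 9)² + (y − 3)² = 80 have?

1

d² = (1·9 + 2·3 − (35))²/5 = 80; r² = 80.
Since d² = r², the line is tangent.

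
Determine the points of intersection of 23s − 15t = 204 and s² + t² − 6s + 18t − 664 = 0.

(−12, −32) and (18, 14)

Express t = (−204 + 23s)/15 and substitute into the circle:
754s² − 4524s − 162864 = 0  ⟹  s² − 6s − 216 = 0
s = 18 or s = −12, giving (18, 14) and (−12, −32).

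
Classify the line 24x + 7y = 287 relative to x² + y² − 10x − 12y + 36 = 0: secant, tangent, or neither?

Centre (5, 6), r² = 25. Distance² from centre to line = (−125)²/625 = 25.
Since d² = r², the line is tangent.

tangent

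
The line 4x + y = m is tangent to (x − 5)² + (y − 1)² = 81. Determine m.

For a tangent, require d(centre, line) = r = 9.
|4·5 + 1·1 − m| / √17 = 9
|m − (21)| = 9√17.

m = 21 ± 9√17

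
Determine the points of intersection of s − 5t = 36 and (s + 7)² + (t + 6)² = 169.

Substitute t = (−36 + s)/5:
26s² + 338s − 2964 = 0  ⟹  s² + 13s − 114 = 0
s = 6 or s = −19, giving (6, −6) and (−19, −11).

(−19, −11) and (6, −6)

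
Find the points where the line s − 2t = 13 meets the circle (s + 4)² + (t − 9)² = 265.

(−1, −7) and (7, −3)

Express t = (−13 + s)/2 and substitute into the circle:
5s² − 30s − 35 = 0  ⟹  s² − 6s − 7 = 0
s = 7 or s = −1, giving (7, −3) and (−1, −7).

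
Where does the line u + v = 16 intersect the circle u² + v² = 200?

Substitute v = −u + 16:
2u² − 32u + 56 = 0  ⟹  u² − 16u + 28 = 0
u = 14 or u = 2, giving (14, 2) and (2, 14).

(2, 14) and (14, 2)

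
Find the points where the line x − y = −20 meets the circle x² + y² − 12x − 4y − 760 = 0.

(−22, −2) and (10, 30)

Express y = x + 20 and substitute into the circle:
2x² + 24x − 440 = 0  ⟹  x² + 12x − 220 = 0
x = 10 or x = −22, giving (10, 30) and (−22, −2).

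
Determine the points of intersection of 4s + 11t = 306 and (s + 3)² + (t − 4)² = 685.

From the line, t = (306 − 4s)/11. Substituting:
137s² − 1370s − 13152 = 0  ⟹  s² − 10s − 96 = 0
s = 16 or s = −6, giving (16, 22) and (−6, 30).

(−6, 30) and (16, 22)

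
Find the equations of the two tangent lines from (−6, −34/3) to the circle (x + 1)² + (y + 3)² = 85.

Let a tangent through (−6, −34/3) have slope m. Its distance from (−1, −3) must equal √85:
(5m − (25/3))² = 85(m² + 1)
54m² + 75m + 14 = 0, so m = −7/6 or m = −2/9.
With m = −7/6: 7x + 6y = −110. With m = −2/9: 2x + 9y = −114.

7x + 6y = −110 and 2x + 9y = −114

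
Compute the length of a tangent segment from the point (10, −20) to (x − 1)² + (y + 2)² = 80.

5√13

With centre O = (1, −2), |OP|² = 405 and r² = 80.
By the tangent–radius right angle, tangent length = √(|PO|² − r²) = √325 = 5√13.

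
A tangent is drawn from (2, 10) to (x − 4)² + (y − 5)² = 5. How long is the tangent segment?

2√6

With centre O = (4, 5), |OP|² = 29 and r² = 5.
The tangent meets the radius at right angles, so tangent² = |PO|² − r² = 29 − 5 = 24.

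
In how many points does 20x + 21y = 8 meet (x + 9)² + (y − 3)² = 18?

0

Centre (−9, 3), r² = 18. Distance² from centre to line = (−125)²/841 = 15625/841.
Since d² > r², the line lies outside the circle.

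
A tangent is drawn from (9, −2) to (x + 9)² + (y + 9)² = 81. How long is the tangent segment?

2√73

The centre is (−9, −9) and r = 9. The square of the distance from P to the centre is 324 + 49 = 373.
By the tangent–radius right angle, tangent length = √(|PO|² − r²) = √292 = 2√73.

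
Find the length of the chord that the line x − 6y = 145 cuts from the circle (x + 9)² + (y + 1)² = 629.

2√37

Centre (−9, −1), r² = 629. Perpendicular distance d from centre to line = |−148| / √37 = 148/√37.
Half the chord is √(r² − d²) = √(37), so the full chord is 2√37.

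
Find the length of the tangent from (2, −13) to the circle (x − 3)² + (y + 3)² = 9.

The centre is (3, −3) and r = 3. The square of the distance from P to the centre is 1 + 100 = 101.
Power of the point: PT² = |PO|² − r² = 92, so PT = 2√23.

2√23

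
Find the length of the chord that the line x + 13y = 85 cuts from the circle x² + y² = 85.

√170

From the line, y = (85 − x)/13. Substituting:
170x² − 170x − 7140 = 0  ⟹  x² − x − 42 = 0
x = 7 or x = −6, giving (7, 6) and (−6, 7).
Chord length = distance between (7, 6) and (−6, 7) = √170 = √170.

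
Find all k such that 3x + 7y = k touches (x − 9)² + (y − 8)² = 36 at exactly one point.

k = 83 ± 6√58

For a tangent, require d(centre, line) = r = 6.
|3·9 + 7·8 − k| / √58 = 6
|k − (83)| = 6√58.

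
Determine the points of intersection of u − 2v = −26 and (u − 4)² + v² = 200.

(−6, 10) and (2, 14)

Substitute v = (26 + u)/2:
5u² + 20u − 60 = 0  ⟹  u² + 4u − 12 = 0
u = 2 or u = −6, giving (2, 14) and (−6, 10).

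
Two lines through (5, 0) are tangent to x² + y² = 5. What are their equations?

x + 2y = 5 and x − 2y = 5

Write the tangent as mx − y + (0 − m·(5)) = 0 and set its distance from the centre to √5:
[m·(−5) − (0)]² = 5(m² + 1)
4m² − 1 = 0, so m = −1/2 or m = 1/2.
Through (5, 0) these give x + 2y = 5 and x − 2y = 5.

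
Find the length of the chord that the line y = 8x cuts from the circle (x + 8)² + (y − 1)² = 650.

From the line, y = 8x. Substituting:
65x² − 585 = 0  ⟹  x² − 9 = 0
x = 3 or x = −3, giving (3, 24) and (−3, −24).
|(3, 24) − (−3, −24)| = √((6)² + (48)²) = 6√65.

6√65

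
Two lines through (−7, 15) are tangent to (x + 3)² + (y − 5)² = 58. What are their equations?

A line y − (15) = m(x − (−7)) is tangent when its distance from (−3, 5) is √58:
(4m − (−10))² = 58(m² + 1)
21m² − 40m − 21 = 0, so m = −3/7 or m = 7/3.
With m = −3/7: 3x + 7y = 84. With m = 7/3: 7x − 3y = −94.

3x + 7y = 84 and 7x − 3y = −94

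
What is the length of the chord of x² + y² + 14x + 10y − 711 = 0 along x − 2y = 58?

12√5

Express y = (−58 + x)/2 and substitute into the circle:
5x² − 40x − 640 = 0  ⟹  x² − 8x − 128 = 0
x = 16 or x = −8, giving (16, −21) and (−8, −33).
Chord length = distance between (16, −21) and (−8, −33) = √720 = 12√5.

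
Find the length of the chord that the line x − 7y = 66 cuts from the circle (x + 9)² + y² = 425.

Centre (−9, 0), r² = 425. Perpendicular distance d from centre to line = |−75| / √50 = 75/√50.
Half the chord is √(r² − d²) = √(625/2), so the full chord is 25√2.

25√2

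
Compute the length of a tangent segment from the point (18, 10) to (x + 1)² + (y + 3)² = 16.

With centre O = (−1, −3), |OP|² = 530 and r² = 16.
Power of the point: PT² = |PO|² − r² = 514, so PT = √514.

√514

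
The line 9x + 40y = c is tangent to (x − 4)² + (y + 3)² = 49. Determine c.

The line touches the circle iff its distance from (4, −3) is 7:
|9·4 + 40·(−3) − c| / √1681 = 7
|c − (−84)| = 7·41, so c = 203 or c = −371.

c = −371 or c = 203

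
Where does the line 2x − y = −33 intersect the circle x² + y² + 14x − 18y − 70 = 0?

(−17, −1) and (−5, 23)

Substitute y = 2x + 33:
5x² + 110x + 425 = 0  ⟹  x² + 22x + 85 = 0
x = −5 or x = −17, giving (−5, 23) and (−17, −1).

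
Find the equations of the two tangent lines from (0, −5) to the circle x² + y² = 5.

Write the tangent as mx − y + (−5 − m·(0)) = 0 and set its distance from the centre to √5:
[m·(0) − (5)]² = 5(m² + 1)
m² − 4 = 0, so m = −2 or m = 2.
With m = −2: 2x + y = −5. With m = 2: 2x − y = 5.

2x + y = −5 and 2x − y = 5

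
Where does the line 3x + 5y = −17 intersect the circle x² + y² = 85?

(−9, 2) and (6, −7)

From the line, y = (−17 − 3x)/5. Substituting:
34x² + 102x − 1836 = 0  ⟹  x² + 3x − 54 = 0
x = 6 or x = −9, giving (6, −7) and (−9, 2).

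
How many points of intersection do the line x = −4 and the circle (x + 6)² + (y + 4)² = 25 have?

2

Substituting the line into the circle gives y² + 8y − 5 = 0.
Δ = 64 − (−20) = 84.
Two real roots: the line is a secant.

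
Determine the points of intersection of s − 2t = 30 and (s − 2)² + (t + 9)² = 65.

(−2, −16) and (10, −10)

Express t = (−30 + s)/2 and substitute into the circle:
5s² − 40s − 100 = 0  ⟹  s² − 8s − 20 = 0
s = 10 or s = −2, giving (10, −10) and (−2, −16).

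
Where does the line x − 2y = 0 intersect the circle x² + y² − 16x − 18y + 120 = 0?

From the line, y = (x)/2. Substituting:
5x² − 100x + 480 = 0  ⟹  x² − 20x + 96 = 0
x = 12 or x = 8, giving (12, 6) and (8, 4).

(8, 4) and (12, 6)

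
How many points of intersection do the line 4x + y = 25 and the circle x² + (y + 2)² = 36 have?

Substituting the line into the circle gives 17x² − 216x + 693 = 0.
Δ = 46656 − 47124 = −468.
No real roots: the line does not meet the circle.

0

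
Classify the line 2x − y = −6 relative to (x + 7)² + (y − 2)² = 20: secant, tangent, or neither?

tangent

Centre (−7, 2), r² = 20. Distance² from centre to line = (−10)²/5 = 20.
Since d² = r², the line is tangent.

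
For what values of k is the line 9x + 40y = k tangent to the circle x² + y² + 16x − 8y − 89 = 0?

The line touches the circle iff its distance from (−8, 4) is 13:
|9·(−8) + 40·4 − k| / √1681 = 13
|k − (88)| = 13·41, so k = 621 or k = −445.

k = −445 or k = 621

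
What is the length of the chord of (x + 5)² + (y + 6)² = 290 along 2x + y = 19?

Express y = −2x + 19 and substitute into the circle:
5x² − 90x + 360 = 0  ⟹  x² − 18x + 72 = 0
x = 12 or x = 6, giving (12, −5) and (6, 7).
Chord length = distance between (12, −5) and (6, 7) = √180 = 6√5.

6√5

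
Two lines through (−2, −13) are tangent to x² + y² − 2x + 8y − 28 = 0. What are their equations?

Let a tangent through (−2, −13) have slope m. Its distance from (1, −4) must equal 3√5:
[m·(3) − (9)]² = 45(m² + 1)
2m² + 3m − 2 = 0, so m = 1/2 or m = −2.
With m = 1/2: x − 2y = 24. With m = −2: 2x + y = −17.

x − 2y = 24 and 2x + y = −17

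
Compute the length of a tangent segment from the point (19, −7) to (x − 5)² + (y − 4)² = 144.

√173

With centre O = (5, 4), |OP|² = 317 and r² = 144.
Power of the point: PT² = |PO|² − r² = 173, so PT = √173.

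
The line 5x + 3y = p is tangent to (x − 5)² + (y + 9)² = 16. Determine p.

p = −2 ± 4√34

For a tangent, require d(centre, line) = r = 4.
|5·5 + 3·(−9) − p| / √34 = 4
|p − (−2)| = 4√34.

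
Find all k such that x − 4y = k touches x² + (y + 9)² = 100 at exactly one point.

k = 36 ± 10√17

The line touches the circle iff its distance from (0, −9) is 10:
|1·0 − 4·(−9) − k| / √17 = 10
|k − (36)| = 10√17.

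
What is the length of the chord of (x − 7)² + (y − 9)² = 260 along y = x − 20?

Substitute y = x − 20:
2x² − 72x + 630 = 0  ⟹  x² − 36x + 315 = 0
x = 21 or x = 15, giving (21, 1) and (15, −5).
Chord length = distance between (21, 1) and (15, −5) = √72 = 6√2.

6√2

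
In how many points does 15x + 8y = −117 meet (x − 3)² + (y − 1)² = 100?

1

Substituting the line into the circle gives 289x² + 3366x + 9801 = 0.
Discriminant = (3366)² − 4·289·(9801) = 0.
A repeated root: the line is tangent.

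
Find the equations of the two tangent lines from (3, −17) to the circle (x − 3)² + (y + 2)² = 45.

Write the tangent as mx − y + (−17 − m·(3)) = 0 and set its distance from the centre to 3√5:
[m·(0) − (15)]² = 45(m² + 1)
m² − 4 = 0, so m = −2 or m = 2.
Through (3, −17) these give 2x + y = −11 and 2x − y = 23.

2x + y = −11 and 2x − y = 23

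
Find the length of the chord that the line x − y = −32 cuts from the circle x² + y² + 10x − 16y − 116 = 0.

7√2

Centre (−5, 8), r² = 205. Perpendicular distance d from centre to line = |19| / √2 = 19/√2.
Half the chord is √(r² − d²) = √(49/2), so the full chord is 7√2.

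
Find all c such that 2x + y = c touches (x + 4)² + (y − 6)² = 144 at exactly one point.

The line touches the circle iff its distance from (−4, 6) is 12:
|2·(−4) + 1·6 − c| / √5 = 12
|c − (−2)| = 12√5.

c = −2 ± 12√5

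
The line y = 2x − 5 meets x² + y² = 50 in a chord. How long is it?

6√5

The distance from (0, 0) to the line is 5/√5, and r² = 50.
Half the chord is √(r² − d²) = √(45), so the full chord is 6√5.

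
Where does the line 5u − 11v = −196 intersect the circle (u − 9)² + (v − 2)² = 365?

(−4, 16) and (7, 21)

Express v = (196 + 5u)/11 and substitute into the circle:
146u² − 438u − 4088 = 0  ⟹  u² − 3u − 28 = 0
u = 7 or u = −4, giving (7, 21) and (−4, 16).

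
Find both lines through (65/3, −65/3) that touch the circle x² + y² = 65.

Write the tangent as mx − y + (−65/3 − m·(65/3)) = 0 and set its distance from the centre to √65:
(−65/3m − (65/3))² = 65(m² + 1)
28m² + 65m + 28 = 0, so m = −4/7 or m = −7/4.
Through (65/3, −65/3) these give 4x + 7y = −65 and 7x + 4y = 65.

4x + 7y = −65 and 7x + 4y = 65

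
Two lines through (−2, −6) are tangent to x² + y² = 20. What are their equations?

x − 2y = 10 and 2x + y = −10

A line y − (−6) = m(x − (−2)) is tangent when its distance from (0, 0) is 2√5:
[m·(2) − (6)]² = 20(m² + 1)
2m² + 3m − 2 = 0, so m = 1/2 or m = −2.
Through (−2, −6) these give x − 2y = 10 and 2x + y = −10.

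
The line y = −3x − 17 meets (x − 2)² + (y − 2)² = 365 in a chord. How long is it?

11√10

Express y = −3x − 17 and substitute into the circle:
10x² + 110x = 0  ⟹  x² + 11x = 0
x = 0 or x = −11, giving (0, −17) and (−11, 16).
Chord length = distance between (0, −17) and (−11, 16) = √1210 = 11√10.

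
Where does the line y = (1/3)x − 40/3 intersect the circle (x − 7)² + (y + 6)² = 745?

From the line, y = (−40 + x)/3. Substituting:
10x² − 170x − 5780 = 0  ⟹  x² − 17x − 578 = 0
x = 34 or x = −17, giving (34, −2) and (−17, −19).

(−17, −19) and (34, −2)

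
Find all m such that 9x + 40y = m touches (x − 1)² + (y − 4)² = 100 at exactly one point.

Tangency holds when the distance from the centre (1, 4) to the line equals the radius 10:
|9·1 + 40·4 − m| / √1681 = 10
|m − (169)| = 10·41, so m = 579 or m = −241.

m = −241 or m = 579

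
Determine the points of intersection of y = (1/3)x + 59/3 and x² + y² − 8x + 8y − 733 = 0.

Express y = (59 + x)/3 and substitute into the circle:
10x² + 70x − 1700 = 0  ⟹  x² + 7x − 170 = 0
x = 10 or x = −17, giving (10, 23) and (−17, 14).

(−17, 14) and (10, 23)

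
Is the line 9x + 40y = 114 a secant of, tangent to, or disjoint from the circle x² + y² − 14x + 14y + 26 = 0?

Centre (7, −7), r² = 72. Distance² from centre to line = (−331)²/1681 = 109561/1681.
Since d² < r², the line cuts the circle twice.

secant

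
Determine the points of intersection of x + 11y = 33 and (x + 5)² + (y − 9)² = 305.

From the line, y = (33 − x)/11. Substituting:
122x² + 1342x − 29524 = 0  ⟹  x² + 11x − 242 = 0
x = 11 or x = −22, giving (11, 2) and (−22, 5).

(−22, 5) and (11, 2)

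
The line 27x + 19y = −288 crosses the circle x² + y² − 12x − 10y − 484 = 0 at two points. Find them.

(−17, 9) and (2, −18)

Substitute y = (−288 − 27x)/19:
1090x² + 16350x − 37060 = 0  ⟹  x² + 15x − 34 = 0
x = 2 or x = −17, giving (2, −18) and (−17, 9).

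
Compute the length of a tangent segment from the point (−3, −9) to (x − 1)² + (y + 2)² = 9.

2√14

The centre is (1, −2) and r = 3. The square of the distance from P to the centre is 16 + 49 = 65.
The tangent meets the radius at right angles, so tangent² = |PO|² − r² = 65 − 9 = 56.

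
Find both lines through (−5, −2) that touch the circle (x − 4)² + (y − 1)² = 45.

Write the tangent as mx − y + (−2 − m·(−5)) = 0 and set its distance from the centre to 3√5:
[m·(9) − (3)]² = 45(m² + 1)
2m² − 3m − 2 = 0, so m = 2 or m = −1/2.
With m = 2: 2x − y = −8. With m = −1/2: x + 2y = −9.

2x − y = −8 and x + 2y = −9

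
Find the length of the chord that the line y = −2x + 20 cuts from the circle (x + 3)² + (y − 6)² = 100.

4√5

Express y = −2x + 20 and substitute into the circle:
5x² − 50x + 105 = 0  ⟹  x² − 10x + 21 = 0
x = 7 or x = 3, giving (7, 6) and (3, 14).
Chord length = distance between (7, 6) and (3, 14) = √80 = 4√5.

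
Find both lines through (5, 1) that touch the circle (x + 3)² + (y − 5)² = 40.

Write the tangent as mx − y + (1 − m·(5)) = 0 and set its distance from the centre to 2√10:
[m·(−8) − (4)]² = 40(m² + 1)
3m² + 8m − 3 = 0, so m = 1/3 or m = −3.
With m = 1/3: x − 3y = 2. With m = −3: 3x + y = 16.

x − 3y = 2 and 3x + y = 16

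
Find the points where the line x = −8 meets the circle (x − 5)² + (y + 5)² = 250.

(−8, −14) and (−8, 4)

The line gives x = −8. Substituting into the circle:
y² + 10y − 56 = 0
y = 4 or y = −14, giving (−8, 4) and (−8, −14).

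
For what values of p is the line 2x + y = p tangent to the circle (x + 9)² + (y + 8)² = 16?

For a tangent, require d(centre, line) = r = 4.
|2·(−9) + 1·(−8) − p| / √5 = 4
|p − (−26)| = 4√5.

p = −26 ± 4√5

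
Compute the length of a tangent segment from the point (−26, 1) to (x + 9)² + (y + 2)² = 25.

Centre (−9, −2), r² = 25. |PO|² = (−17)² + (3)² = 298.
Power of the point: PT² = |PO|² − r² = 273, so PT = √273.

√273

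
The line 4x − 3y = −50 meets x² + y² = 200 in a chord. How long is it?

20

From the line, y = (50 + 4x)/3. Substituting:
25x² + 400x + 700 = 0  ⟹  x² + 16x + 28 = 0
x = −2 or x = −14, giving (−2, 14) and (−14, −2).
Chord length = distance between (−2, 14) and (−14, −2) = √400 = 20.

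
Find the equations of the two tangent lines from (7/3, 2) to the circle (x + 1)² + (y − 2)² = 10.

Let a tangent through (7/3, 2) have slope m. Its distance from (−1, 2) must equal √10:
(−10/3m − (0))² = 10(m² + 1)
m² − 9 = 0, so m = −3 or m = 3.
With m = −3: 3x + y = 9. With m = 3: 3x − y = 5.

3x + y = 9 and 3x − y = 5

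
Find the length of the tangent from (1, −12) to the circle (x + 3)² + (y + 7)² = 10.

The centre is (−3, −7) and r = √10. The square of the distance from P to the centre is 16 + 25 = 41.
By the tangent–radius right angle, tangent length = √(|PO|² − r²) = √31.

√31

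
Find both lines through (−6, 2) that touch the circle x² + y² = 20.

x − 2y = −10 and 2x + y = −10

Write the tangent as mx − y + (2 − m·(−6)) = 0 and set its distance from the centre to 2√5:
(6m − (−2))² = 20(m² + 1)
2m² + 3m − 2 = 0, so m = 1/2 or m = −2.
Through (−6, 2) these give x − 2y = −10 and 2x + y = −10.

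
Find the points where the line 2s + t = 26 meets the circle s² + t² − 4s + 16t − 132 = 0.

(12, 2) and (16, −6)

Substitute t = −2s + 26:
5s² − 140s + 960 = 0  ⟹  s² − 28s + 192 = 0
s = 16 or s = 12, giving (16, −6) and (12, 2).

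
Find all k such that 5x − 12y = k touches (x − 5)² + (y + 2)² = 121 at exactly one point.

k = −94 or k = 192

Tangency holds when the distance from the centre (5, −2) to the line equals the radius 11:
|5·5 − 12·(−2) − k| / √169 = 11
|k − (49)| = 11·13, so k = 192 or k = −94.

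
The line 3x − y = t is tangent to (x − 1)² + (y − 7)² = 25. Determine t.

For a tangent, require d(centre, line) = r = 5.
|3·1 − 1·7 − t| / √10 = 5
|t − (−4)| = 5√10.

t = −4 ± 5√10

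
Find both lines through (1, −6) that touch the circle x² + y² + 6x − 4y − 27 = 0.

A line y − (−6) = m(x − (1)) is tangent when its distance from (−3, 2) is 2√10:
[m·(−4) − (8)]² = 40(m² + 1)
3m² − 8m − 3 = 0, so m = −1/3 or m = 3.
Through (1, −6) these give x + 3y = −17 and 3x − y = 9.

x + 3y = −17 and 3x − y = 9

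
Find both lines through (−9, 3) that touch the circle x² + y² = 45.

2x + y = −15 and x − 2y = −15

Let a tangent through (−9, 3) have slope m. Its distance from (0, 0) must equal 3√5:
[m·(9) − (−3)]² = 45(m² + 1)
2m² + 3m − 2 = 0, so m = −2 or m = 1/2.
Through (−9, 3) these give 2x + y = −15 and x − 2y = −15.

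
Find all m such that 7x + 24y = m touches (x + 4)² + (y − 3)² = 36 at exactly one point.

m = −106 or m = 194

Tangency holds when the distance from the centre (−4, 3) to the line equals the radius 6:
|7·(−4) + 24·3 − m| / √625 = 6
|m − (44)| = 6·25, so m = 194 or m = −106.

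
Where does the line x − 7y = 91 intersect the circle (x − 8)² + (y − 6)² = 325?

(7, −12) and (14, −11)

Substitute y = (−91 + x)/7:
50x² − 1050x + 4900 = 0  ⟹  x² − 21x + 98 = 0
x = 14 or x = 7, giving (14, −11) and (7, −12).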